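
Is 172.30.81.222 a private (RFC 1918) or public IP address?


RFC 1918 private ranges:
  10.0.0.0/8 (10.0.0.0 - 10.255.255.255)
  172.16.0.0/12 (172.16.0.0 - 172.31.255.255)
  192.168.0.0/16 (192.168.0.0 - 192.168.255.255)
Private (in 172.16.0.0/12)


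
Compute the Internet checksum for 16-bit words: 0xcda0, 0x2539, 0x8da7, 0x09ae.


Sum all words (with carry folding):
+ 0xcda0 = 0xcda0
+ 0x2539 = 0xf2d9
+ 0x8da7 = 0x8081
+ 0x09ae = 0x8a2f
One's complement: ~0x8a2f
Checksum = 0x75d0


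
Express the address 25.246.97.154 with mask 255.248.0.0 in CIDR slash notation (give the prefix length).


Binary: 11111111.11111000.00000000.00000000
Count leading 1s
Prefix: /13


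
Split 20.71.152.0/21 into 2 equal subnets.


New prefix = 21 + 1 = 22
Each subnet has 1024 addresses
  20.71.152.0/22
  20.71.156.0/22
Subnets: 20.71.152.0/22, 20.71.156.0/22


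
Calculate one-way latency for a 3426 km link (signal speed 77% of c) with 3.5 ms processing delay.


Speed = 0.77 * 3e5 km/s = 231000 km/s
Propagation delay = 3426 / 231000 = 0.0148 s = 14.8312 ms
Processing delay = 3.5 ms
Total one-way latency = 18.3312 ms


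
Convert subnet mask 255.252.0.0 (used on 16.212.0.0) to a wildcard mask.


Subnet mask: 255.252.0.0
Wildcard = 255.255.255.255 - subnet mask
255 - 255 = 0
255 - 252 = 3
255 - 0 = 255
255 - 0 = 255
Wildcard: 0.3.255.255


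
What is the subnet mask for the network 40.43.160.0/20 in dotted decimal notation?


/20 means 20 network bits, 12 host bits
Binary: 11111111111111111111000000000000
Mask: 255.255.240.0


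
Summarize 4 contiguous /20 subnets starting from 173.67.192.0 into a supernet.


Original prefix: /20
Number of subnets: 4 = 2^2
New prefix = 20 - 2 = 18
Supernet: 173.67.192.0/18


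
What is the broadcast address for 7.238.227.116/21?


Network: 7.238.224.0/21
Host bits = 11
Set all host bits to 1:
Broadcast: 7.238.231.255


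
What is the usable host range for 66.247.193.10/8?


Network: 66.0.0.0
Broadcast: 66.255.255.255
First usable = network + 1
Last usable = broadcast - 1
Range: 66.0.0.1 to 66.255.255.254


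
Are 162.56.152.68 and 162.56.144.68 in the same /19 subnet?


Mask: 255.255.224.0
162.56.152.68 AND mask = 162.56.128.0
162.56.144.68 AND mask = 162.56.128.0
Yes, same subnet (162.56.128.0)


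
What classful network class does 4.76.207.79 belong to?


First octet: 4
Binary: 00000100
0xxxxxxx -> Class A (1-126)
Class A, default mask 255.0.0.0 (/8)


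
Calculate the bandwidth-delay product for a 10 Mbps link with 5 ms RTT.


BDP = bandwidth * RTT
= 10 Mbps * 5 ms
= 10 * 1e6 * 5 / 1000 bits
= 50000 bits
= 6250 bytes
= 6.1035 KB
BDP = 50000 bits (6250 bytes)


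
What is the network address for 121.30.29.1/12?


IP:   01111001.00011110.00011101.00000001
Mask: 11111111.11110000.00000000.00000000
AND operation:
Net:  01111001.00010000.00000000.00000000
Network: 121.16.0.0/12


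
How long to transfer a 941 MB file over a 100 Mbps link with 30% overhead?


Effective throughput = 100 * (1 - 30/100) = 70 Mbps
File size in Mb = 941 * 8 = 7528 Mb
Time = 7528 / 70
Time = 107.5429 seconds


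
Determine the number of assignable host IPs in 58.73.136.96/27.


Host bits = 32 - 27 = 5
Total addresses = 2^5 = 32
Usable = total - 2 (network and broadcast)
Usable hosts: 30


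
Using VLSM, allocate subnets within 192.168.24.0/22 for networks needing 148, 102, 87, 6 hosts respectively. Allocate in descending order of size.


148 hosts -> /24 (254 usable): 192.168.24.0/24
102 hosts -> /25 (126 usable): 192.168.25.0/25
87 hosts -> /25 (126 usable): 192.168.25.128/25
6 hosts -> /29 (6 usable): 192.168.26.0/29
Allocation: 192.168.24.0/24 (148 hosts, 254 usable); 192.168.25.0/25 (102 hosts, 126 usable); 192.168.25.128/25 (87 hosts, 126 usable); 192.168.26.0/29 (6 hosts, 6 usable)


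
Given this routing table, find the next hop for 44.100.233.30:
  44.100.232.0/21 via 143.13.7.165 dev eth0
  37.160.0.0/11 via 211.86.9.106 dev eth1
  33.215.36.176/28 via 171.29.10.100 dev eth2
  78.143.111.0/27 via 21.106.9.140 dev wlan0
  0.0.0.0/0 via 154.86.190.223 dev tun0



Longest prefix match for 44.100.233.30:
  /21 44.100.232.0: MATCH
  /11 37.160.0.0: no
  /28 33.215.36.176: no
  /27 78.143.111.0: no
  /0 0.0.0.0: MATCH
Selected: next-hop 143.13.7.165 via eth0 (matched /21)


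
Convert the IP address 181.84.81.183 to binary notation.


181 = 10110101
84 = 01010100
81 = 01010001
183 = 10110111
Binary: 10110101.01010100.01010001.10110111


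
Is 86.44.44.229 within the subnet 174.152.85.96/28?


Subnet network: 174.152.85.96
Test IP AND mask: 86.44.44.224
No, 86.44.44.229 is not in 174.152.85.96/28


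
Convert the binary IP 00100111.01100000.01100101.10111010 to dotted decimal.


00100111 = 39
01100000 = 96
01100101 = 101
10111010 = 186
IP: 39.96.101.186


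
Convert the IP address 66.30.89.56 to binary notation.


66 = 01000010
30 = 00011110
89 = 01011001
56 = 00111000
Binary: 01000010.00011110.01011001.00111000


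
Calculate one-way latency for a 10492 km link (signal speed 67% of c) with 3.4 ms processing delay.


Speed = 0.67 * 3e5 km/s = 201000 km/s
Propagation delay = 10492 / 201000 = 0.0522 s = 52.199 ms
Processing delay = 3.4 ms
Total one-way latency = 55.599 ms


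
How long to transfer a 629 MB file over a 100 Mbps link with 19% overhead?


Effective throughput = 100 * (1 - 19/100) = 81 Mbps
File size in Mb = 629 * 8 = 5032 Mb
Time = 5032 / 81
Time = 62.1235 seconds


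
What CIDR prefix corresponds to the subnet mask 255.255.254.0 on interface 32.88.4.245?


Binary: 11111111.11111111.11111110.00000000
Count leading 1s
Prefix: /23


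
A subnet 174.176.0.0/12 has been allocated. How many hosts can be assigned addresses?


Host bits = 32 - 12 = 20
Total addresses = 2^20 = 1048576
Usable = total - 2 (network and broadcast)
Usable hosts: 1048574


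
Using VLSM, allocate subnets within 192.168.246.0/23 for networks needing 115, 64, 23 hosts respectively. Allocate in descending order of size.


115 hosts -> /25 (126 usable): 192.168.246.0/25
64 hosts -> /25 (126 usable): 192.168.246.128/25
23 hosts -> /27 (30 usable): 192.168.247.0/27
Allocation: 192.168.246.0/25 (115 hosts, 126 usable); 192.168.246.128/25 (64 hosts, 126 usable); 192.168.247.0/27 (23 hosts, 30 usable)


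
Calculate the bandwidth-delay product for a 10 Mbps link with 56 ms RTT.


BDP = bandwidth * RTT
= 10 Mbps * 56 ms
= 10 * 1e6 * 56 / 1000 bits
= 560000 bits
= 70000 bytes
= 68.3594 KB
BDP = 560000 bits (70000 bytes)


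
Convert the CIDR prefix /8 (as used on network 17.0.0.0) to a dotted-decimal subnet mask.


/8 means 8 network bits, 24 host bits
Binary: 11111111000000000000000000000000
Mask: 255.0.0.0


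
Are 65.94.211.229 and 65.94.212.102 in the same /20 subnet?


Mask: 255.255.240.0
65.94.211.229 AND mask = 65.94.208.0
65.94.212.102 AND mask = 65.94.208.0
Yes, same subnet (65.94.208.0)


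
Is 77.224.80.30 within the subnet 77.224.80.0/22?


Subnet network: 77.224.80.0
Test IP AND mask: 77.224.80.0
Yes, 77.224.80.30 is in 77.224.80.0/22


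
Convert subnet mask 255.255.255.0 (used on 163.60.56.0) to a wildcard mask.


Subnet mask: 255.255.255.0
Wildcard = 255.255.255.255 - subnet mask
255 - 255 = 0
255 - 255 = 0
255 - 255 = 0
255 - 0 = 255
Wildcard: 0.0.0.255


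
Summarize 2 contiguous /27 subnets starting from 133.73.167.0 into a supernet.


Original prefix: /27
Number of subnets: 2 = 2^1
New prefix = 27 - 1 = 26
Supernet: 133.73.167.0/26


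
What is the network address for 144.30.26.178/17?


IP:   10010000.00011110.00011010.10110010
Mask: 11111111.11111111.10000000.00000000
AND operation:
Net:  10010000.00011110.00000000.00000000
Network: 144.30.0.0/17


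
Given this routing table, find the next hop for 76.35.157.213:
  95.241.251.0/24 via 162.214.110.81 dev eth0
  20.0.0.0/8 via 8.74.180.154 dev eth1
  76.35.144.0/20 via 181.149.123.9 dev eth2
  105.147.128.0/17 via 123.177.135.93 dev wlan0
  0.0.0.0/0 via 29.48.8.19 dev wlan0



Longest prefix match for 76.35.157.213:
  /24 95.241.251.0: no
  /8 20.0.0.0: no
  /20 76.35.144.0: MATCH
  /17 105.147.128.0: no
  /0 0.0.0.0: MATCH
Selected: next-hop 181.149.123.9 via eth2 (matched /20)


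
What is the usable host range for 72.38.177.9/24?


Network: 72.38.177.0
Broadcast: 72.38.177.255
First usable = network + 1
Last usable = broadcast - 1
Range: 72.38.177.1 to 72.38.177.254


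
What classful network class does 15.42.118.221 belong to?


First octet: 15
Binary: 00001111
0xxxxxxx -> Class A (1-126)
Class A, default mask 255.0.0.0 (/8)


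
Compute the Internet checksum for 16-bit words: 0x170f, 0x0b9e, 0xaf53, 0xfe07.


Sum all words (with carry folding):
+ 0x170f = 0x170f
+ 0x0b9e = 0x22ad
+ 0xaf53 = 0xd200
+ 0xfe07 = 0xd008
One's complement: ~0xd008
Checksum = 0x2ff7


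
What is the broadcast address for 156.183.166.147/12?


Network: 156.176.0.0/12
Host bits = 20
Set all host bits to 1:
Broadcast: 156.191.255.255


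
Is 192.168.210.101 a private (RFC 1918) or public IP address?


RFC 1918 private ranges:
  10.0.0.0/8 (10.0.0.0 - 10.255.255.255)
  172.16.0.0/12 (172.16.0.0 - 172.31.255.255)
  192.168.0.0/16 (192.168.0.0 - 192.168.255.255)
Private (in 192.168.0.0/16)


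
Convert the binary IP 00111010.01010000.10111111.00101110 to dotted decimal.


00111010 = 58
01010000 = 80
10111111 = 191
00101110 = 46
IP: 58.80.191.46


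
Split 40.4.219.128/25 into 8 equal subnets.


New prefix = 25 + 3 = 28
Each subnet has 16 addresses
  40.4.219.128/28
  40.4.219.144/28
  40.4.219.160/28
  40.4.219.176/28
  40.4.219.192/28
  40.4.219.208/28
  40.4.219.224/28
  40.4.219.240/28
Subnets: 40.4.219.128/28, 40.4.219.144/28, 40.4.219.160/28, 40.4.219.176/28, 40.4.219.192/28, 40.4.219.208/28, 40.4.219.224/28, 40.4.219.240/28


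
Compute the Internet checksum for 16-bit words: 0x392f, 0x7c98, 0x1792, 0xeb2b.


Sum all words (with carry folding):
+ 0x392f = 0x392f
+ 0x7c98 = 0xb5c7
+ 0x1792 = 0xcd59
+ 0xeb2b = 0xb885
One's complement: ~0xb885
Checksum = 0x477a


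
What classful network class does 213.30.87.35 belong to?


First octet: 213
Binary: 11010101
110xxxxx -> Class C (192-223)
Class C, default mask 255.255.255.0 (/24)


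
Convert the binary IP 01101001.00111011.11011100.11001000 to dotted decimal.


01101001 = 105
00111011 = 59
11011100 = 220
11001000 = 200
IP: 105.59.220.200


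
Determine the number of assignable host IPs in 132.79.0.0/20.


Host bits = 32 - 20 = 12
Total addresses = 2^12 = 4096
Usable = total - 2 (network and broadcast)
Usable hosts: 4094


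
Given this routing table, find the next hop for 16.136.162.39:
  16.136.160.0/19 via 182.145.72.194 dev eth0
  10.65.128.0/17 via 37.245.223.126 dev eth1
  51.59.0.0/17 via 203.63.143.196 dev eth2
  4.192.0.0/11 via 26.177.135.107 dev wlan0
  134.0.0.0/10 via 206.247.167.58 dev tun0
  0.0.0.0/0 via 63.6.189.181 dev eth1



Longest prefix match for 16.136.162.39:
  /19 16.136.160.0: MATCH
  /17 10.65.128.0: no
  /17 51.59.0.0: no
  /11 4.192.0.0: no
  /10 134.0.0.0: no
  /0 0.0.0.0: MATCH
Selected: next-hop 182.145.72.194 via eth0 (matched /19)


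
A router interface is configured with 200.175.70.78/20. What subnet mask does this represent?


/20 means 20 network bits, 12 host bits
Binary: 11111111111111111111000000000000
Mask: 255.255.240.0


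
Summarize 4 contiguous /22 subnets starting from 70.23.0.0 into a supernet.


Original prefix: /22
Number of subnets: 4 = 2^2
New prefix = 22 - 2 = 20
Supernet: 70.23.0.0/20


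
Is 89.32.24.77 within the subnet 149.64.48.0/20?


Subnet network: 149.64.48.0
Test IP AND mask: 89.32.16.0
No, 89.32.24.77 is not in 149.64.48.0/20


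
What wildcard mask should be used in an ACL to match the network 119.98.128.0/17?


Subnet mask: 255.255.128.0
Wildcard = 255.255.255.255 - subnet mask
255 - 255 = 0
255 - 255 = 0
255 - 128 = 127
255 - 0 = 255
Wildcard: 0.0.127.255


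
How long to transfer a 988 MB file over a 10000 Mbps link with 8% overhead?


Effective throughput = 10000 * (1 - 8/100) = 9200 Mbps
File size in Mb = 988 * 8 = 7904 Mb
Time = 7904 / 9200
Time = 0.8591 seconds


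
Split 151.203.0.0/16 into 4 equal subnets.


New prefix = 16 + 2 = 18
Each subnet has 16384 addresses
  151.203.0.0/18
  151.203.64.0/18
  151.203.128.0/18
  151.203.192.0/18
Subnets: 151.203.0.0/18, 151.203.64.0/18, 151.203.128.0/18, 151.203.192.0/18


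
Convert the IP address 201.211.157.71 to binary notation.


201 = 11001001
211 = 11010011
157 = 10011101
71 = 01000111
Binary: 11001001.11010011.10011101.01000111


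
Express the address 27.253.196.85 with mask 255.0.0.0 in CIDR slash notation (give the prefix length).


Binary: 11111111.00000000.00000000.00000000
Count leading 1s
Prefix: /8


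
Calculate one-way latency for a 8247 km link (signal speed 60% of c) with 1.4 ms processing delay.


Speed = 0.6 * 3e5 km/s = 180000 km/s
Propagation delay = 8247 / 180000 = 0.0458 s = 45.8167 ms
Processing delay = 1.4 ms
Total one-way latency = 47.2167 ms


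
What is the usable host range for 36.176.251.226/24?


Network: 36.176.251.0
Broadcast: 36.176.251.255
First usable = network + 1
Last usable = broadcast - 1
Range: 36.176.251.1 to 36.176.251.254


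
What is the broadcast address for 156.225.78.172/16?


Network: 156.225.0.0/16
Host bits = 16
Set all host bits to 1:
Broadcast: 156.225.255.255


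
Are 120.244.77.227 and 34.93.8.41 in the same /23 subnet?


Mask: 255.255.254.0
120.244.77.227 AND mask = 120.244.76.0
34.93.8.41 AND mask = 34.93.8.0
No, different subnets (120.244.76.0 vs 34.93.8.0)


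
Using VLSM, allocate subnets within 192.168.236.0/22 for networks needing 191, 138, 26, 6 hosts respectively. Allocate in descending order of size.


191 hosts -> /24 (254 usable): 192.168.236.0/24
138 hosts -> /24 (254 usable): 192.168.237.0/24
26 hosts -> /27 (30 usable): 192.168.238.0/27
6 hosts -> /29 (6 usable): 192.168.238.32/29
Allocation: 192.168.236.0/24 (191 hosts, 254 usable); 192.168.237.0/24 (138 hosts, 254 usable); 192.168.238.0/27 (26 hosts, 30 usable); 192.168.238.32/29 (6 hosts, 6 usable)


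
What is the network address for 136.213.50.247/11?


IP:   10001000.11010101.00110010.11110111
Mask: 11111111.11100000.00000000.00000000
AND operation:
Net:  10001000.11000000.00000000.00000000
Network: 136.192.0.0/11


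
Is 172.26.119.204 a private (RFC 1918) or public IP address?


RFC 1918 private ranges:
  10.0.0.0/8 (10.0.0.0 - 10.255.255.255)
  172.16.0.0/12 (172.16.0.0 - 172.31.255.255)
  192.168.0.0/16 (192.168.0.0 - 192.168.255.255)
Private (in 172.16.0.0/12)


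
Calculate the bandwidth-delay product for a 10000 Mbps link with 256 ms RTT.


BDP = bandwidth * RTT
= 10000 Mbps * 256 ms
= 10000 * 1e6 * 256 / 1000 bits
= 2560000000 bits
= 320000000 bytes
= 312500 KB
BDP = 2560000000 bits (320000000 bytes)


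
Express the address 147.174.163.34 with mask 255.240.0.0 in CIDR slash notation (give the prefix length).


Binary: 11111111.11110000.00000000.00000000
Count leading 1s
Prefix: /12


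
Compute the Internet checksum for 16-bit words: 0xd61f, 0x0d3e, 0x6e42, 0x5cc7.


Sum all words (with carry folding):
+ 0xd61f = 0xd61f
+ 0x0d3e = 0xe35d
+ 0x6e42 = 0x51a0
+ 0x5cc7 = 0xae67
One's complement: ~0xae67
Checksum = 0x5198


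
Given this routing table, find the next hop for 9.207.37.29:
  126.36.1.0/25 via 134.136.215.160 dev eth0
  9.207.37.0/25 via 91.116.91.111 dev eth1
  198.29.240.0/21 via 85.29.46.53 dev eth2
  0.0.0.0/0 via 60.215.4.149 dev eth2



Longest prefix match for 9.207.37.29:
  /25 126.36.1.0: no
  /25 9.207.37.0: MATCH
  /21 198.29.240.0: no
  /0 0.0.0.0: MATCH
Selected: next-hop 91.116.91.111 via eth1 (matched /25)


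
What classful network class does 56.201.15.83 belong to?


First octet: 56
Binary: 00111000
0xxxxxxx -> Class A (1-126)
Class A, default mask 255.0.0.0 (/8)


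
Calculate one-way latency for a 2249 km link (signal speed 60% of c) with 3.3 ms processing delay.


Speed = 0.6 * 3e5 km/s = 180000 km/s
Propagation delay = 2249 / 180000 = 0.0125 s = 12.4944 ms
Processing delay = 3.3 ms
Total one-way latency = 15.7944 ms


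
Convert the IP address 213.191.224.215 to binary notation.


213 = 11010101
191 = 10111111
224 = 11100000
215 = 11010111
Binary: 11010101.10111111.11100000.11010111


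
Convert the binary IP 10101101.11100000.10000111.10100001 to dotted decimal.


10101101 = 173
11100000 = 224
10000111 = 135
10100001 = 161
IP: 173.224.135.161


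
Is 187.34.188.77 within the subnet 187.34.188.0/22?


Subnet network: 187.34.188.0
Test IP AND mask: 187.34.188.0
Yes, 187.34.188.77 is in 187.34.188.0/22


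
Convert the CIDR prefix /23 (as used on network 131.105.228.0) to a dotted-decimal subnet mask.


/23 means 23 network bits, 9 host bits
Binary: 11111111111111111111111000000000
Mask: 255.255.254.0


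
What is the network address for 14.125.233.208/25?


IP:   00001110.01111101.11101001.11010000
Mask: 11111111.11111111.11111111.10000000
AND operation:
Net:  00001110.01111101.11101001.10000000
Network: 14.125.233.128/25


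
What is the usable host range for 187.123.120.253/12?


Network: 187.112.0.0
Broadcast: 187.127.255.255
First usable = network + 1
Last usable = broadcast - 1
Range: 187.112.0.1 to 187.127.255.254


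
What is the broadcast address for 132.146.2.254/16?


Network: 132.146.0.0/16
Host bits = 16
Set all host bits to 1:
Broadcast: 132.146.255.255


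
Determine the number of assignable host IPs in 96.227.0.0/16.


Host bits = 32 - 16 = 16
Total addresses = 2^16 = 65536
Usable = total - 2 (network and broadcast)
Usable hosts: 65534


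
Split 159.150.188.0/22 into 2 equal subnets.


New prefix = 22 + 1 = 23
Each subnet has 512 addresses
  159.150.188.0/23
  159.150.190.0/23
Subnets: 159.150.188.0/23, 159.150.190.0/23


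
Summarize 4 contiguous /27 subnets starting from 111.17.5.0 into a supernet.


Original prefix: /27
Number of subnets: 4 = 2^2
New prefix = 27 - 2 = 25
Supernet: 111.17.5.0/25


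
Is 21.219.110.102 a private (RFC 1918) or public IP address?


RFC 1918 private ranges:
  10.0.0.0/8 (10.0.0.0 - 10.255.255.255)
  172.16.0.0/12 (172.16.0.0 - 172.31.255.255)
  192.168.0.0/16 (192.168.0.0 - 192.168.255.255)
Public (not in any RFC 1918 range)


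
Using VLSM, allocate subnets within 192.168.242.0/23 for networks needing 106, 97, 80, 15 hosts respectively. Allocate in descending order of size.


106 hosts -> /25 (126 usable): 192.168.242.0/25
97 hosts -> /25 (126 usable): 192.168.242.128/25
80 hosts -> /25 (126 usable): 192.168.243.0/25
15 hosts -> /27 (30 usable): 192.168.243.128/27
Allocation: 192.168.242.0/25 (106 hosts, 126 usable); 192.168.242.128/25 (97 hosts, 126 usable); 192.168.243.0/25 (80 hosts, 126 usable); 192.168.243.128/27 (15 hosts, 30 usable)


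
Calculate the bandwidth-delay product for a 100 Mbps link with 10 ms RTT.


BDP = bandwidth * RTT
= 100 Mbps * 10 ms
= 100 * 1e6 * 10 / 1000 bits
= 1000000 bits
= 125000 bytes
= 122.0703 KB
BDP = 1000000 bits (125000 bytes)


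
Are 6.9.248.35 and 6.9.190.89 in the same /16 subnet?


Mask: 255.255.0.0
6.9.248.35 AND mask = 6.9.0.0
6.9.190.89 AND mask = 6.9.0.0
Yes, same subnet (6.9.0.0)


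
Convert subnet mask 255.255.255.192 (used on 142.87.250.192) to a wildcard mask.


Subnet mask: 255.255.255.192
Wildcard = 255.255.255.255 - subnet mask
255 - 255 = 0
255 - 255 = 0
255 - 255 = 0
255 - 192 = 63
Wildcard: 0.0.0.63


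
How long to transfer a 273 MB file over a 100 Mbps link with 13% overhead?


Effective throughput = 100 * (1 - 13/100) = 87 Mbps
File size in Mb = 273 * 8 = 2184 Mb
Time = 2184 / 87
Time = 25.1034 seconds


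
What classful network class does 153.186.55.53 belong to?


First octet: 153
Binary: 10011001
10xxxxxx -> Class B (128-191)
Class B, default mask 255.255.0.0 (/16)


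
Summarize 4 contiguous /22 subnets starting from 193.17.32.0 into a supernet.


Original prefix: /22
Number of subnets: 4 = 2^2
New prefix = 22 - 2 = 20
Supernet: 193.17.32.0/20


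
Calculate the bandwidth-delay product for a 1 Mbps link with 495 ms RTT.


BDP = bandwidth * RTT
= 1 Mbps * 495 ms
= 1 * 1e6 * 495 / 1000 bits
= 495000 bits
= 61875 bytes
= 60.4248 KB
BDP = 495000 bits (61875 bytes)


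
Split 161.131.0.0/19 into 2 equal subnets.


New prefix = 19 + 1 = 20
Each subnet has 4096 addresses
  161.131.0.0/20
  161.131.16.0/20
Subnets: 161.131.0.0/20, 161.131.16.0/20


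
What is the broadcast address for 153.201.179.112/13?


Network: 153.200.0.0/13
Host bits = 19
Set all host bits to 1:
Broadcast: 153.207.255.255


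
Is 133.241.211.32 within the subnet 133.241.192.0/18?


Subnet network: 133.241.192.0
Test IP AND mask: 133.241.192.0
Yes, 133.241.211.32 is in 133.241.192.0/18


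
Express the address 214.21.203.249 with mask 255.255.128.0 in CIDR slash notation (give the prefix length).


Binary: 11111111.11111111.10000000.00000000
Count leading 1s
Prefix: /17


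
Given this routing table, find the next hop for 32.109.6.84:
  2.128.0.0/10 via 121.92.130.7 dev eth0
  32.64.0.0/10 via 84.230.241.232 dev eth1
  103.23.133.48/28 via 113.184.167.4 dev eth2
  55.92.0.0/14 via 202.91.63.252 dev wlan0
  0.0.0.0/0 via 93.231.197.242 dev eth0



Longest prefix match for 32.109.6.84:
  /10 2.128.0.0: no
  /10 32.64.0.0: MATCH
  /28 103.23.133.48: no
  /14 55.92.0.0: no
  /0 0.0.0.0: MATCH
Selected: next-hop 84.230.241.232 via eth1 (matched /10)


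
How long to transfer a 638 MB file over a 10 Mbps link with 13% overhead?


Effective throughput = 10 * (1 - 13/100) = 8.7 Mbps
File size in Mb = 638 * 8 = 5104 Mb
Time = 5104 / 8.7
Time = 586.6667 seconds


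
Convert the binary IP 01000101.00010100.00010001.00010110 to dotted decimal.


01000101 = 69
00010100 = 20
00010001 = 17
00010110 = 22
IP: 69.20.17.22


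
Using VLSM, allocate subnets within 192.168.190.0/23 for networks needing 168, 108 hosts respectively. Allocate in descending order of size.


168 hosts -> /24 (254 usable): 192.168.190.0/24
108 hosts -> /25 (126 usable): 192.168.191.0/25
Allocation: 192.168.190.0/24 (168 hosts, 254 usable); 192.168.191.0/25 (108 hosts, 126 usable)


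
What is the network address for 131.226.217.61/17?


IP:   10000011.11100010.11011001.00111101
Mask: 11111111.11111111.10000000.00000000
AND operation:
Net:  10000011.11100010.10000000.00000000
Network: 131.226.128.0/17


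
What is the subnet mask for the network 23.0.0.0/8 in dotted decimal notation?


/8 means 8 network bits, 24 host bits
Binary: 11111111000000000000000000000000
Mask: 255.0.0.0


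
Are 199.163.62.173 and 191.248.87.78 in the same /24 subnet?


Mask: 255.255.255.0
199.163.62.173 AND mask = 199.163.62.0
191.248.87.78 AND mask = 191.248.87.0
No, different subnets (199.163.62.0 vs 191.248.87.0)


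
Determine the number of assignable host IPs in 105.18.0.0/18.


Host bits = 32 - 18 = 14
Total addresses = 2^14 = 16384
Usable = total - 2 (network and broadcast)
Usable hosts: 16382


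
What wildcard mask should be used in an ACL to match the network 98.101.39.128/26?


Subnet mask: 255.255.255.192
Wildcard = 255.255.255.255 - subnet mask
255 - 255 = 0
255 - 255 = 0
255 - 255 = 0
255 - 192 = 63
Wildcard: 0.0.0.63


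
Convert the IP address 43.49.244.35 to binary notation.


43 = 00101011
49 = 00110001
244 = 11110100
35 = 00100011
Binary: 00101011.00110001.11110100.00100011


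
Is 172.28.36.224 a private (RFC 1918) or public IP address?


RFC 1918 private ranges:
  10.0.0.0/8 (10.0.0.0 - 10.255.255.255)
  172.16.0.0/12 (172.16.0.0 - 172.31.255.255)
  192.168.0.0/16 (192.168.0.0 - 192.168.255.255)
Private (in 172.16.0.0/12)


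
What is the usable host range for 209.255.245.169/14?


Network: 209.252.0.0
Broadcast: 209.255.255.255
First usable = network + 1
Last usable = broadcast - 1
Range: 209.252.0.1 to 209.255.255.254


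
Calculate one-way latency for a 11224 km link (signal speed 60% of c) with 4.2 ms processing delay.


Speed = 0.6 * 3e5 km/s = 180000 km/s
Propagation delay = 11224 / 180000 = 0.0624 s = 62.3556 ms
Processing delay = 4.2 ms
Total one-way latency = 66.5556 ms


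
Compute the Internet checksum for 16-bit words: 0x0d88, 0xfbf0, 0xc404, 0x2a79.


Sum all words (with carry folding):
+ 0x0d88 = 0x0d88
+ 0xfbf0 = 0x0979
+ 0xc404 = 0xcd7d
+ 0x2a79 = 0xf7f6
One's complement: ~0xf7f6
Checksum = 0x0809


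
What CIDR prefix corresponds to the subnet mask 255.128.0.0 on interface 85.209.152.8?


Binary: 11111111.10000000.00000000.00000000
Count leading 1s
Prefix: /9


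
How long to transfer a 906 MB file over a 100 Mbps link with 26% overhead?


Effective throughput = 100 * (1 - 26/100) = 74 Mbps
File size in Mb = 906 * 8 = 7248 Mb
Time = 7248 / 74
Time = 97.9459 seconds


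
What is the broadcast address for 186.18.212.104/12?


Network: 186.16.0.0/12
Host bits = 20
Set all host bits to 1:
Broadcast: 186.31.255.255


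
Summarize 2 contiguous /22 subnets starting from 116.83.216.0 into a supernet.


Original prefix: /22
Number of subnets: 2 = 2^1
New prefix = 22 - 1 = 21
Supernet: 116.83.216.0/21


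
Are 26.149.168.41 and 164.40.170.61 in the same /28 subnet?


Mask: 255.255.255.240
26.149.168.41 AND mask = 26.149.168.32
164.40.170.61 AND mask = 164.40.170.48
No, different subnets (26.149.168.32 vs 164.40.170.48)


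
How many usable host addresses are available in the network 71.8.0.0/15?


Host bits = 32 - 15 = 17
Total addresses = 2^17 = 131072
Usable = total - 2 (network and broadcast)
Usable hosts: 131070


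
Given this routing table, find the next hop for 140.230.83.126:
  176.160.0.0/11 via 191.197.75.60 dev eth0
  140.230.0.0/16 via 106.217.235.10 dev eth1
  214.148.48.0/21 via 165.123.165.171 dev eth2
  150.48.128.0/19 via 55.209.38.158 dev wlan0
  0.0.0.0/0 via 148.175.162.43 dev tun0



Longest prefix match for 140.230.83.126:
  /11 176.160.0.0: no
  /16 140.230.0.0: MATCH
  /21 214.148.48.0: no
  /19 150.48.128.0: no
  /0 0.0.0.0: MATCH
Selected: next-hop 106.217.235.10 via eth1 (matched /16)


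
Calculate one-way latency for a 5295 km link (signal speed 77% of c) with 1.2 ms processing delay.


Speed = 0.77 * 3e5 km/s = 231000 km/s
Propagation delay = 5295 / 231000 = 0.0229 s = 22.9221 ms
Processing delay = 1.2 ms
Total one-way latency = 24.1221 ms


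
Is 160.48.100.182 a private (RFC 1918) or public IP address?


RFC 1918 private ranges:
  10.0.0.0/8 (10.0.0.0 - 10.255.255.255)
  172.16.0.0/12 (172.16.0.0 - 172.31.255.255)
  192.168.0.0/16 (192.168.0.0 - 192.168.255.255)
Public (not in any RFC 1918 range)


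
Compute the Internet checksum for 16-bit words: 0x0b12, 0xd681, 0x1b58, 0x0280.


Sum all words (with carry folding):
+ 0x0b12 = 0x0b12
+ 0xd681 = 0xe193
+ 0x1b58 = 0xfceb
+ 0x0280 = 0xff6b
One's complement: ~0xff6b
Checksum = 0x0094


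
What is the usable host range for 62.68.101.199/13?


Network: 62.64.0.0
Broadcast: 62.71.255.255
First usable = network + 1
Last usable = broadcast - 1
Range: 62.64.0.1 to 62.71.255.254


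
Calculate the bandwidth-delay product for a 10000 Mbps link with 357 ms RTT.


BDP = bandwidth * RTT
= 10000 Mbps * 357 ms
= 10000 * 1e6 * 357 / 1000 bits
= 3570000000 bits
= 446250000 bytes
= 435791.0156 KB
BDP = 3570000000 bits (446250000 bytes)


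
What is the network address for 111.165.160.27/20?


IP:   01101111.10100101.10100000.00011011
Mask: 11111111.11111111.11110000.00000000
AND operation:
Net:  01101111.10100101.10100000.00000000
Network: 111.165.160.0/20


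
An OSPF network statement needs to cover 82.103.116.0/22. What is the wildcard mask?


Subnet mask: 255.255.252.0
Wildcard = 255.255.255.255 - subnet mask
255 - 255 = 0
255 - 255 = 0
255 - 252 = 3
255 - 0 = 255
Wildcard: 0.0.3.255


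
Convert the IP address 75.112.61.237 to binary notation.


75 = 01001011
112 = 01110000
61 = 00111101
237 = 11101101
Binary: 01001011.01110000.00111101.11101101


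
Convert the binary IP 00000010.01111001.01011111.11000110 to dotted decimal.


00000010 = 2
01111001 = 121
01011111 = 95
11000110 = 198
IP: 2.121.95.198


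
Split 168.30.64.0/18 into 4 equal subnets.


New prefix = 18 + 2 = 20
Each subnet has 4096 addresses
  168.30.64.0/20
  168.30.80.0/20
  168.30.96.0/20
  168.30.112.0/20
Subnets: 168.30.64.0/20, 168.30.80.0/20, 168.30.96.0/20, 168.30.112.0/20


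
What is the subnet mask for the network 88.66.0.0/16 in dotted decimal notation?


/16 means 16 network bits, 16 host bits
Binary: 11111111111111110000000000000000
Mask: 255.255.0.0


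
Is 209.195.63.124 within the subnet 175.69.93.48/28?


Subnet network: 175.69.93.48
Test IP AND mask: 209.195.63.112
No, 209.195.63.124 is not in 175.69.93.48/28


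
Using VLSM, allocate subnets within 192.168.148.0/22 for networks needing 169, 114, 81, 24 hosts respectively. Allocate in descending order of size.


169 hosts -> /24 (254 usable): 192.168.148.0/24
114 hosts -> /25 (126 usable): 192.168.149.0/25
81 hosts -> /25 (126 usable): 192.168.149.128/25
24 hosts -> /27 (30 usable): 192.168.150.0/27
Allocation: 192.168.148.0/24 (169 hosts, 254 usable); 192.168.149.0/25 (114 hosts, 126 usable); 192.168.149.128/25 (81 hosts, 126 usable); 192.168.150.0/27 (24 hosts, 30 usable)


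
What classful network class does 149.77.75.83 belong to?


First octet: 149
Binary: 10010101
10xxxxxx -> Class B (128-191)
Class B, default mask 255.255.0.0 (/16)


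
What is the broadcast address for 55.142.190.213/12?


Network: 55.128.0.0/12
Host bits = 20
Set all host bits to 1:
Broadcast: 55.143.255.255


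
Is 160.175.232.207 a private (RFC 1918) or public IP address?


RFC 1918 private ranges:
  10.0.0.0/8 (10.0.0.0 - 10.255.255.255)
  172.16.0.0/12 (172.16.0.0 - 172.31.255.255)
  192.168.0.0/16 (192.168.0.0 - 192.168.255.255)
Public (not in any RFC 1918 range)


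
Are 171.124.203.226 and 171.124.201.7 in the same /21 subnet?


Mask: 255.255.248.0
171.124.203.226 AND mask = 171.124.200.0
171.124.201.7 AND mask = 171.124.200.0
Yes, same subnet (171.124.200.0)


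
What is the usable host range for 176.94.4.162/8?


Network: 176.0.0.0
Broadcast: 176.255.255.255
First usable = network + 1
Last usable = broadcast - 1
Range: 176.0.0.1 to 176.255.255.254


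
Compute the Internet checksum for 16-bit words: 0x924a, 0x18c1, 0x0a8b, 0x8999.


Sum all words (with carry folding):
+ 0x924a = 0x924a
+ 0x18c1 = 0xab0b
+ 0x0a8b = 0xb596
+ 0x8999 = 0x3f30
One's complement: ~0x3f30
Checksum = 0xc0cf


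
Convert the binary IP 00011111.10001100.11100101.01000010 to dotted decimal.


00011111 = 31
10001100 = 140
11100101 = 229
01000010 = 66
IP: 31.140.229.66


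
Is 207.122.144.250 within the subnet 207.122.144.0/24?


Subnet network: 207.122.144.0
Test IP AND mask: 207.122.144.0
Yes, 207.122.144.250 is in 207.122.144.0/24


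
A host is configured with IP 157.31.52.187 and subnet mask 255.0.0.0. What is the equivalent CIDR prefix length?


Binary: 11111111.00000000.00000000.00000000
Count leading 1s
Prefix: /8


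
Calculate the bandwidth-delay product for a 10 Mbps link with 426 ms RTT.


BDP = bandwidth * RTT
= 10 Mbps * 426 ms
= 10 * 1e6 * 426 / 1000 bits
= 4260000 bits
= 532500 bytes
= 520.0195 KB
BDP = 4260000 bits (532500 bytes)


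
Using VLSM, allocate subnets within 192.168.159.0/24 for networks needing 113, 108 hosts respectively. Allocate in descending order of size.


113 hosts -> /25 (126 usable): 192.168.159.0/25
108 hosts -> /25 (126 usable): 192.168.159.128/25
Allocation: 192.168.159.0/25 (113 hosts, 126 usable); 192.168.159.128/25 (108 hosts, 126 usable)


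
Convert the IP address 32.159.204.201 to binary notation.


32 = 00100000
159 = 10011111
204 = 11001100
201 = 11001001
Binary: 00100000.10011111.11001100.11001001


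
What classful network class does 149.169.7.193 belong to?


First octet: 149
Binary: 10010101
10xxxxxx -> Class B (128-191)
Class B, default mask 255.255.0.0 (/16)


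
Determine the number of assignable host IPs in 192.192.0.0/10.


Host bits = 32 - 10 = 22
Total addresses = 2^22 = 4194304
Usable = total - 2 (network and broadcast)
Usable hosts: 4194302


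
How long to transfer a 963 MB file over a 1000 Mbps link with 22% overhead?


Effective throughput = 1000 * (1 - 22/100) = 780 Mbps
File size in Mb = 963 * 8 = 7704 Mb
Time = 7704 / 780
Time = 9.8769 seconds


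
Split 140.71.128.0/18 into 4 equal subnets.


New prefix = 18 + 2 = 20
Each subnet has 4096 addresses
  140.71.128.0/20
  140.71.144.0/20
  140.71.160.0/20
  140.71.176.0/20
Subnets: 140.71.128.0/20, 140.71.144.0/20, 140.71.160.0/20, 140.71.176.0/20


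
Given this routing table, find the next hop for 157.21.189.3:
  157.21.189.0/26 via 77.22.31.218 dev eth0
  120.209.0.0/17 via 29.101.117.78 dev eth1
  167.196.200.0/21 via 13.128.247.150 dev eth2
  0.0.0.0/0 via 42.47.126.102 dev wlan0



Longest prefix match for 157.21.189.3:
  /26 157.21.189.0: MATCH
  /17 120.209.0.0: no
  /21 167.196.200.0: no
  /0 0.0.0.0: MATCH
Selected: next-hop 77.22.31.218 via eth0 (matched /26)


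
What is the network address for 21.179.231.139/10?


IP:   00010101.10110011.11100111.10001011
Mask: 11111111.11000000.00000000.00000000
AND operation:
Net:  00010101.10000000.00000000.00000000
Network: 21.128.0.0/10


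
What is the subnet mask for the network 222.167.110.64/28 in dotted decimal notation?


/28 means 28 network bits, 4 host bits
Binary: 11111111111111111111111111110000
Mask: 255.255.255.240


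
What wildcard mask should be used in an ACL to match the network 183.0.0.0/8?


Subnet mask: 255.0.0.0
Wildcard = 255.255.255.255 - subnet mask
255 - 255 = 0
255 - 0 = 255
255 - 0 = 255
255 - 0 = 255
Wildcard: 0.255.255.255


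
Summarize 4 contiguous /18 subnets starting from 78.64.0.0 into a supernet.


Original prefix: /18
Number of subnets: 4 = 2^2
New prefix = 18 - 2 = 16
Supernet: 78.64.0.0/16


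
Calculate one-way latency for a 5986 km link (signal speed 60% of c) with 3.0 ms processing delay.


Speed = 0.6 * 3e5 km/s = 180000 km/s
Propagation delay = 5986 / 180000 = 0.0333 s = 33.2556 ms
Processing delay = 3.0 ms
Total one-way latency = 36.2556 ms


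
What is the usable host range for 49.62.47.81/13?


Network: 49.56.0.0
Broadcast: 49.63.255.255
First usable = network + 1
Last usable = broadcast - 1
Range: 49.56.0.1 to 49.63.255.254


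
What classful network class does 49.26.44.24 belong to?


First octet: 49
Binary: 00110001
0xxxxxxx -> Class A (1-126)
Class A, default mask 255.0.0.0 (/8)


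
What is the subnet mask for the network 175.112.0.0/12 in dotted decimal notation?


/12 means 12 network bits, 20 host bits
Binary: 11111111111100000000000000000000
Mask: 255.240.0.0


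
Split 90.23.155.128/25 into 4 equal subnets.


New prefix = 25 + 2 = 27
Each subnet has 32 addresses
  90.23.155.128/27
  90.23.155.160/27
  90.23.155.192/27
  90.23.155.224/27
Subnets: 90.23.155.128/27, 90.23.155.160/27, 90.23.155.192/27, 90.23.155.224/27


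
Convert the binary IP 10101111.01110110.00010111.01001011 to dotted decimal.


10101111 = 175
01110110 = 118
00010111 = 23
01001011 = 75
IP: 175.118.23.75


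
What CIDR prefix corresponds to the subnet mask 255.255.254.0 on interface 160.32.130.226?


Binary: 11111111.11111111.11111110.00000000
Count leading 1s
Prefix: /23


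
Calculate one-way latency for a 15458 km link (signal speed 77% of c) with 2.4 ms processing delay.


Speed = 0.77 * 3e5 km/s = 231000 km/s
Propagation delay = 15458 / 231000 = 0.0669 s = 66.9177 ms
Processing delay = 2.4 ms
Total one-way latency = 69.3177 ms


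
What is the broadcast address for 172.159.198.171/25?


Network: 172.159.198.128/25
Host bits = 7
Set all host bits to 1:
Broadcast: 172.159.198.255


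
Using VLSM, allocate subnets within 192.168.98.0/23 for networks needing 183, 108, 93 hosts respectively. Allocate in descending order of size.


183 hosts -> /24 (254 usable): 192.168.98.0/24
108 hosts -> /25 (126 usable): 192.168.99.0/25
93 hosts -> /25 (126 usable): 192.168.99.128/25
Allocation: 192.168.98.0/24 (183 hosts, 254 usable); 192.168.99.0/25 (108 hosts, 126 usable); 192.168.99.128/25 (93 hosts, 126 usable)


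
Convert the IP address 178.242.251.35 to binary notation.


178 = 10110010
242 = 11110010
251 = 11111011
35 = 00100011
Binary: 10110010.11110010.11111011.00100011


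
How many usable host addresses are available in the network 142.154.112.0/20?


Host bits = 32 - 20 = 12
Total addresses = 2^12 = 4096
Usable = total - 2 (network and broadcast)
Usable hosts: 4094


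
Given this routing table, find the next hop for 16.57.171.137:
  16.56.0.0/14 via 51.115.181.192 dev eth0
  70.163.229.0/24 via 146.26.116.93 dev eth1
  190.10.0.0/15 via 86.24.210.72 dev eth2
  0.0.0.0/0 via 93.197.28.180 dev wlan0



Longest prefix match for 16.57.171.137:
  /14 16.56.0.0: MATCH
  /24 70.163.229.0: no
  /15 190.10.0.0: no
  /0 0.0.0.0: MATCH
Selected: next-hop 51.115.181.192 via eth0 (matched /14)


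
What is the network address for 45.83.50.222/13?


IP:   00101101.01010011.00110010.11011110
Mask: 11111111.11111000.00000000.00000000
AND operation:
Net:  00101101.01010000.00000000.00000000
Network: 45.80.0.0/13


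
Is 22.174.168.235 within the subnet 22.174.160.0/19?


Subnet network: 22.174.160.0
Test IP AND mask: 22.174.160.0
Yes, 22.174.168.235 is in 22.174.160.0/19


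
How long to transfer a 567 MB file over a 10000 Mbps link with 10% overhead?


Effective throughput = 10000 * (1 - 10/100) = 9000 Mbps
File size in Mb = 567 * 8 = 4536 Mb
Time = 4536 / 9000
Time = 0.504 seconds


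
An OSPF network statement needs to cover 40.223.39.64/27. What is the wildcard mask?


Subnet mask: 255.255.255.224
Wildcard = 255.255.255.255 - subnet mask
255 - 255 = 0
255 - 255 = 0
255 - 255 = 0
255 - 224 = 31
Wildcard: 0.0.0.31


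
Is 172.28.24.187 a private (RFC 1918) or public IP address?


RFC 1918 private ranges:
  10.0.0.0/8 (10.0.0.0 - 10.255.255.255)
  172.16.0.0/12 (172.16.0.0 - 172.31.255.255)
  192.168.0.0/16 (192.168.0.0 - 192.168.255.255)
Private (in 172.16.0.0/12)


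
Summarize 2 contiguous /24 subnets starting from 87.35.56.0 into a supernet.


Original prefix: /24
Number of subnets: 2 = 2^1
New prefix = 24 - 1 = 23
Supernet: 87.35.56.0/23


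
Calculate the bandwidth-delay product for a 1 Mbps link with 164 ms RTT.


BDP = bandwidth * RTT
= 1 Mbps * 164 ms
= 1 * 1e6 * 164 / 1000 bits
= 164000 bits
= 20500 bytes
= 20.0195 KB
BDP = 164000 bits (20500 bytes)


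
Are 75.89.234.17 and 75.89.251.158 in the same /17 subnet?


Mask: 255.255.128.0
75.89.234.17 AND mask = 75.89.128.0
75.89.251.158 AND mask = 75.89.128.0
Yes, same subnet (75.89.128.0)


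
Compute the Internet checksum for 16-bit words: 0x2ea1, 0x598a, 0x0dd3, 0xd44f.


Sum all words (with carry folding):
+ 0x2ea1 = 0x2ea1
+ 0x598a = 0x882b
+ 0x0dd3 = 0x95fe
+ 0xd44f = 0x6a4e
One's complement: ~0x6a4e
Checksum = 0x95b1


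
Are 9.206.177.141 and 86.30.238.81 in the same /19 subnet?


Mask: 255.255.224.0
9.206.177.141 AND mask = 9.206.160.0
86.30.238.81 AND mask = 86.30.224.0
No, different subnets (9.206.160.0 vs 86.30.224.0)


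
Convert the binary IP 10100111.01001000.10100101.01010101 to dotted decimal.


10100111 = 167
01001000 = 72
10100101 = 165
01010101 = 85
IP: 167.72.165.85


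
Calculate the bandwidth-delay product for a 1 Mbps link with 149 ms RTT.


BDP = bandwidth * RTT
= 1 Mbps * 149 ms
= 1 * 1e6 * 149 / 1000 bits
= 149000 bits
= 18625 bytes
= 18.1885 KB
BDP = 149000 bits (18625 bytes)
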